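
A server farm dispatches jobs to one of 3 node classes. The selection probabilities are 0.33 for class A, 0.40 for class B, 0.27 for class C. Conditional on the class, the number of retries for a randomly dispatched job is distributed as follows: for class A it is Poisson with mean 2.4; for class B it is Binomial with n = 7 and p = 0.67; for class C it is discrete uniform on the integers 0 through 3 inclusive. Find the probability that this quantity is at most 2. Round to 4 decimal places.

Conditional on each class, P(X ≤ 2): A: 0.569709; B: 0.0433757; C: 0.75.
By total probability, P(X ≤ 2) = 0.33·0.569709 + 0.4·0.0433757 + 0.27·0.75 = 0.407854.

0.4079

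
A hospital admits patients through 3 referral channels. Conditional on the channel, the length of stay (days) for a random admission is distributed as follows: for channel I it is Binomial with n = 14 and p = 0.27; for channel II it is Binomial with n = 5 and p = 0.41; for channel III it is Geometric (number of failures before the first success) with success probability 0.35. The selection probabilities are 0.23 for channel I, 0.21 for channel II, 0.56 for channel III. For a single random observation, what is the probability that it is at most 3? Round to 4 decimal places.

Conditional on each channel, P(X ≤ 3): I: 0.452103; II: 0.905054; III: 0.821494.
By total probability, P(X ≤ 3) = 0.23·0.452103 + 0.21·0.905054 + 0.56·0.821494 = 0.754082.

0.7541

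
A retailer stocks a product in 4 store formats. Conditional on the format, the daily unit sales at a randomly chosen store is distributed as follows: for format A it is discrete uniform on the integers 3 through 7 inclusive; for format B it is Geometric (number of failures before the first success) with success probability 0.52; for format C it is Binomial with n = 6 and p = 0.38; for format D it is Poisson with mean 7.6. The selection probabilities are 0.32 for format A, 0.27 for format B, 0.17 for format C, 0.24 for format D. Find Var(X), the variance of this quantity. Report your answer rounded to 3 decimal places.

9.669

Per component, A: μ=5, E[X²]=27; B: μ=0.923077, E[X²]=2.62722; C: μ=2.28, E[X²]=6.612; D: μ=7.6, E[X²]=65.36.
E[X] = 0.32·5 + 0.27·0.923077 + 0.17·2.28 + 0.24·7.6 = 4.06083.
E[X²] = 0.32·27 + 0.27·2.62722 + 0.17·6.612 + 0.24·65.36 = 26.1598.
Var(X) = E[X²] − (E[X])² = 26.1598 − 16.4903 = 9.66944.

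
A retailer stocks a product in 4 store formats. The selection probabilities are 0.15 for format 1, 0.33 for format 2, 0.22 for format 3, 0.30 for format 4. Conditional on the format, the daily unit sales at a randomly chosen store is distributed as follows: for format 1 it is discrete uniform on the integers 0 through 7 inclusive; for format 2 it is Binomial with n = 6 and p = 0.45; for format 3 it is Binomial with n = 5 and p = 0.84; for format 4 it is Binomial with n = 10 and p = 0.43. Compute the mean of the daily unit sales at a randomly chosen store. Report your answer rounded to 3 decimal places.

Component means — 1: 3.5; 2: 2.7; 3: 4.2; 4: 4.3.
E[X] = 0.15·3.5 + 0.33·2.7 + 0.22·4.2 + 0.3·4.3 = 3.63.

3.630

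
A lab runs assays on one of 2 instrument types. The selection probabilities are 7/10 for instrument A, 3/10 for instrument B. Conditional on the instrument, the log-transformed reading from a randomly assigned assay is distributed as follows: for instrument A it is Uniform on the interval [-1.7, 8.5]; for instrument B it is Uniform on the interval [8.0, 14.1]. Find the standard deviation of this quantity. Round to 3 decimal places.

Per component, A: μ=3.4, E[X²]=20.23; B: μ=11.05, E[X²]=125.203.
E[X] = 0.7·3.4 + 0.3·11.05 = 5.695.
E[X²] = 0.7·20.23 + 0.3·125.203 = 51.722.
Var(X) = E[X²] − (E[X])² = 51.722 − 32.433 = 19.289.
SD(X) = √19.289 = 4.39192.

4.392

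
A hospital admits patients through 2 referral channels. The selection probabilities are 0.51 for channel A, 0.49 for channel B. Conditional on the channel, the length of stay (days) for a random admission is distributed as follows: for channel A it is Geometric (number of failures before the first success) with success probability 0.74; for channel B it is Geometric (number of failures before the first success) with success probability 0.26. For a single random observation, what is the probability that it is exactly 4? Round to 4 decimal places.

Conditional on each channel, P(X = 4): A: 0.00338162; B: 0.0779651.
By total probability, P(X = 4) = 0.51·0.00338162 + 0.49·0.0779651 = 0.0399275.

0.0399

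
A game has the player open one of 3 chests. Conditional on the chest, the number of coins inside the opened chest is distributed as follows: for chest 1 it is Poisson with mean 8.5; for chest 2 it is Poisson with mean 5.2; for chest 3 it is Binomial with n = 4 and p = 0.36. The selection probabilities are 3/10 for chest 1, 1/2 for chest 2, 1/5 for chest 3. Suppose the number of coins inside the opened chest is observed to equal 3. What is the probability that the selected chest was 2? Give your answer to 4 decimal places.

Likelihoods P(X=3 | ·): 1: 0.0208258; 2: 0.129279; 3: 0.119439.
Posterior ∝ prior × likelihood. Numerator for 2: 0.5·0.129279 = 0.0646394.
Normalizing constant: 0.3·0.0208258 + 0.5·0.129279 + 0.2·0.119439 = 0.094775.
P(2 | observation) = 0.0646394 / 0.094775 = 0.68203.

0.6820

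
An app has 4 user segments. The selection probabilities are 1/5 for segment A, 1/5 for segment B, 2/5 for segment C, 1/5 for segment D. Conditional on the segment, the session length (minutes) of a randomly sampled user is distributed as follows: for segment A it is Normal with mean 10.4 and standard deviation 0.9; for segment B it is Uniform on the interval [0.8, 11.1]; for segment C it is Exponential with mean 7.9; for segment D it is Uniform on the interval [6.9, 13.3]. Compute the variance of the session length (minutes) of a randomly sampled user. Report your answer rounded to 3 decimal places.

30.253

Per component, A: μ=10.4, E[X²]=108.97; B: μ=5.95, E[X²]=44.2433; C: μ=7.9, E[X²]=124.82; D: μ=10.1, E[X²]=105.423.
E[X] = 0.2·10.4 + 0.2·5.95 + 0.4·7.9 + 0.2·10.1 = 8.45.
E[X²] = 0.2·108.97 + 0.2·44.2433 + 0.4·124.82 + 0.2·105.423 = 101.655.
Var(X) = E[X²] − (E[X])² = 101.655 − 71.4025 = 30.2528.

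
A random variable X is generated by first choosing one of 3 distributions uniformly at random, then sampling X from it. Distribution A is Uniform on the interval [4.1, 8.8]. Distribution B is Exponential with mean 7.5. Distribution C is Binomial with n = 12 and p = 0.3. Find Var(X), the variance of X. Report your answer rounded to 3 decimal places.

Per component, A: μ=6.45, E[X²]=43.4433; B: μ=7.5, E[X²]=112.5; C: μ=3.6, E[X²]=15.48.
E[X] = 0.333333·6.45 + 0.333333·7.5 + 0.333333·3.6 = 5.85.
E[X²] = 0.333333·43.4433 + 0.333333·112.5 + 0.333333·15.48 = 57.1411.
Var(X) = E[X²] − (E[X])² = 57.1411 − 34.2225 = 22.9186.

22.919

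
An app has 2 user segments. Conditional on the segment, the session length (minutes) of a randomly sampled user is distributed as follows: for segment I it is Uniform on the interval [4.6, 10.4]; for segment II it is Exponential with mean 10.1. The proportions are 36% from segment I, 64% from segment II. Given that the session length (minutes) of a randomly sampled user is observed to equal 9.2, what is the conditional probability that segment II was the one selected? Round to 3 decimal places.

0.291

Likelihoods f(9.2 | ·): I: 0.172414; II: 0.0398184.
Posterior ∝ prior × likelihood. Numerator for II: 0.64·0.0398184 = 0.0254838.
Normalizing constant: 0.36·0.172414 + 0.64·0.0398184 = 0.0875527.
P(II | observation) = 0.0254838 / 0.0875527 = 0.291068.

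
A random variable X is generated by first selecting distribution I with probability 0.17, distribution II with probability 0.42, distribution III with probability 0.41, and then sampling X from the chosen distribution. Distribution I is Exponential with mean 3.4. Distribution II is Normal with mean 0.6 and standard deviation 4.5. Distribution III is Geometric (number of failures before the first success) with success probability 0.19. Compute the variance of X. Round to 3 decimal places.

22.592

Per component, I: μ=3.4, E[X²]=23.12; II: μ=0.6, E[X²]=20.61; III: μ=4.26316, E[X²]=40.6122.
E[X] = 0.17·3.4 + 0.42·0.6 + 0.41·4.26316 = 2.57789.
E[X²] = 0.17·23.12 + 0.42·20.61 + 0.41·40.6122 = 29.2376.
Var(X) = E[X²] − (E[X])² = 29.2376 − 6.64554 = 22.5921.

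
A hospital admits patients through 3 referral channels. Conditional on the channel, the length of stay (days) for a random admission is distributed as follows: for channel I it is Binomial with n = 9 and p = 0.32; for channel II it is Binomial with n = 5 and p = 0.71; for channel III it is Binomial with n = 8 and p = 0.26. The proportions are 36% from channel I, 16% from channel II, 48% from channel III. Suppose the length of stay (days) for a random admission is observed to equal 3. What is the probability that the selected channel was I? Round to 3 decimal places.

Likelihoods P(X=3 | ·): I: 0.272134; II: 0.301003; III: 0.218407.
Posterior ∝ prior × likelihood. Numerator for I: 0.36·0.272134 = 0.0979682.
Normalizing constant: 0.36·0.272134 + 0.16·0.301003 + 0.48·0.218407 = 0.250964.
P(I | observation) = 0.0979682 / 0.250964 = 0.390367.

0.390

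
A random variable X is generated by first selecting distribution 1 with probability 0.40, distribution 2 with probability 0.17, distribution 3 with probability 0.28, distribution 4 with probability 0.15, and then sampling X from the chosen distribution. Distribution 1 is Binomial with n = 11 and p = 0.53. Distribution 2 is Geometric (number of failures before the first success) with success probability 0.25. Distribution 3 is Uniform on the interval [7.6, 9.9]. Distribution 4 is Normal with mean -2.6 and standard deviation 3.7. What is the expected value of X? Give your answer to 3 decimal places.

4.902

Component means — 1: 5.83; 2: 3; 3: 8.75; 4: -2.6.
E[X] = 0.4·5.83 + 0.17·3 + 0.28·8.75 + 0.15·-2.6 = 4.902.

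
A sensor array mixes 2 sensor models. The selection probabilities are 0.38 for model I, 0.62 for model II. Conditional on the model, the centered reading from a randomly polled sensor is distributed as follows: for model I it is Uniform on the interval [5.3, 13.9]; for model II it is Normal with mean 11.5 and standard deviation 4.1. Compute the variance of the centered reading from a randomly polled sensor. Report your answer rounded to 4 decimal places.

Per component, I: μ=9.6, E[X²]=98.3233; II: μ=11.5, E[X²]=149.06.
E[X] = 0.38·9.6 + 0.62·11.5 = 10.778.
E[X²] = 0.38·98.3233 + 0.62·149.06 = 129.78.
Var(X) = E[X²] − (E[X])² = 129.78 − 116.165 = 13.6148.

13.6148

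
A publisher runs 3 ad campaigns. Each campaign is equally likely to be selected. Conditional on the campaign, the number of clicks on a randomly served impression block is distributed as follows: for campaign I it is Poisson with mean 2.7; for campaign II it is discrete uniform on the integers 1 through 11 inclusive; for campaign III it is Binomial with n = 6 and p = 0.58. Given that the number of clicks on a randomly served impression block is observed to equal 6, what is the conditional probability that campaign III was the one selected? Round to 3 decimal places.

Likelihoods P(X=6 | ·): I: 0.0361622; II: 0.0909091; III: 0.0380687.
Posterior ∝ prior × likelihood. Numerator for III: 0.333333·0.0380687 = 0.0126896.
Normalizing constant: 0.333333·0.0361622 + 0.333333·0.0909091 + 0.333333·0.0380687 = 0.0550467.
P(III | observation) = 0.0126896 / 0.0550467 = 0.230524.

0.231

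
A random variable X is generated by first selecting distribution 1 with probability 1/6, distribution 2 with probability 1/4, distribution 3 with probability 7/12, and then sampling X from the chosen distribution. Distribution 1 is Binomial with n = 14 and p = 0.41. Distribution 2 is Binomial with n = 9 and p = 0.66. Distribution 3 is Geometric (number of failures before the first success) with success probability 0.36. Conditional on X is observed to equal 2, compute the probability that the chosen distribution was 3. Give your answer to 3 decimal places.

Likelihoods P(X=2 | ·): 1: 0.0272166; 2: 0.0082365; 3: 0.147456.
Posterior ∝ prior × likelihood. Numerator for 3: 0.583333·0.147456 = 0.086016.
Normalizing constant: 0.166667·0.0272166 + 0.25·0.0082365 + 0.583333·0.147456 = 0.0926112.
P(3 | observation) = 0.086016 / 0.0926112 = 0.928786.

0.929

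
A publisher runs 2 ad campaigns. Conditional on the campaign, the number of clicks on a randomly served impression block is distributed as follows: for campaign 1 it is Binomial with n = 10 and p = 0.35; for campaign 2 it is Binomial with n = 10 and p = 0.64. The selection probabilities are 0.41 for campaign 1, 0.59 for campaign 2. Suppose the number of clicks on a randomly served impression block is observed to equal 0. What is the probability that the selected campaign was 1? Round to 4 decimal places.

0.9961

Likelihoods P(X=0 | ·): 1: 0.0134627; 2: 3.65616e-05.
Posterior ∝ prior × likelihood. Numerator for 1: 0.41·0.0134627 = 0.00551972.
Normalizing constant: 0.41·0.0134627 + 0.59·3.65616e-05 = 0.0055413.
P(1 | observation) = 0.00551972 / 0.0055413 = 0.996107.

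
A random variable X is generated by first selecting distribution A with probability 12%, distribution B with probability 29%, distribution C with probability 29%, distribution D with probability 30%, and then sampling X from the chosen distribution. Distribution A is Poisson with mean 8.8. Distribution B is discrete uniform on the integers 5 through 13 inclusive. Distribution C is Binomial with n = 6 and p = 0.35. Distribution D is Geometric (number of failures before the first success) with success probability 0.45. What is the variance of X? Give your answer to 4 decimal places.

17.1648

Per component, A: μ=8.8, E[X²]=86.24; B: μ=9, E[X²]=87.6667; C: μ=2.1, E[X²]=5.775; D: μ=1.22222, E[X²]=4.20988.
E[X] = 0.12·8.8 + 0.29·9 + 0.29·2.1 + 0.3·1.22222 = 4.64167.
E[X²] = 0.12·86.24 + 0.29·87.6667 + 0.29·5.775 + 0.3·4.20988 = 38.7098.
Var(X) = E[X²] − (E[X])² = 38.7098 − 21.5451 = 17.1648.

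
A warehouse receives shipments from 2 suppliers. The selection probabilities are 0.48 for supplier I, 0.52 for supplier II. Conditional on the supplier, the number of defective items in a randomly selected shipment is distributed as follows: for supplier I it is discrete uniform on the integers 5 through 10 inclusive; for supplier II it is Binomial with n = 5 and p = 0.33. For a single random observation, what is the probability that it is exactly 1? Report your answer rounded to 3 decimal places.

Conditional on each supplier, P(X = 1): I: 0; II: 0.332493.
By total probability, P(X = 1) = 0.48·0 + 0.52·0.332493 = 0.172897.

0.173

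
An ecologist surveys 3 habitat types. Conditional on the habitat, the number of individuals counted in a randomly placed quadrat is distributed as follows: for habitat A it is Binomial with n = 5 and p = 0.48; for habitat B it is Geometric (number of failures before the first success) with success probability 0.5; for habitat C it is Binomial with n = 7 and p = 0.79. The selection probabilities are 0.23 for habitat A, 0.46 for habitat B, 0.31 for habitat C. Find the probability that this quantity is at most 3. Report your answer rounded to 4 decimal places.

0.6359

Conditional on each habitat, P(X ≤ 3): A: 0.836501; B: 0.9375; C: 0.0394053.
By total probability, P(X ≤ 3) = 0.23·0.836501 + 0.46·0.9375 + 0.31·0.0394053 = 0.635861.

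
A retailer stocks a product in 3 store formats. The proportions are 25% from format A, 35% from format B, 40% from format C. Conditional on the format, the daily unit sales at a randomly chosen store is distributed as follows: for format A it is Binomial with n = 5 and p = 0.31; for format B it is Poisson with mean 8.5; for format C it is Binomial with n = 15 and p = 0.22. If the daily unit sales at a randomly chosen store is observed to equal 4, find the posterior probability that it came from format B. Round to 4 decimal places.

0.1453

Likelihoods P(X=4 | ·): A: 0.0318615; B: 0.0442549; C: 0.207905.
Posterior ∝ prior × likelihood. Numerator for B: 0.35·0.0442549 = 0.0154892.
Normalizing constant: 0.25·0.0318615 + 0.35·0.0442549 + 0.4·0.207905 = 0.106616.
P(B | observation) = 0.0154892 / 0.106616 = 0.14528.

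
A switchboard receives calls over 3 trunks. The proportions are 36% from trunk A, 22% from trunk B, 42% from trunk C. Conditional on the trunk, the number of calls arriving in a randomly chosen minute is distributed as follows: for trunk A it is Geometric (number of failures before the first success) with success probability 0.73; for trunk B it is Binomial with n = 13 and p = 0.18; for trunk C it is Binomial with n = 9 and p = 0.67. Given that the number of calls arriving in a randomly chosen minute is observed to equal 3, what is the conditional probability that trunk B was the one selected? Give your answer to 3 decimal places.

Likelihoods P(X=3 | ·): A: 0.0143686; B: 0.229257; C: 0.0326278.
Posterior ∝ prior × likelihood. Numerator for B: 0.22·0.229257 = 0.0504365.
Normalizing constant: 0.36·0.0143686 + 0.22·0.229257 + 0.42·0.0326278 = 0.0693128.
P(B | observation) = 0.0504365 / 0.0693128 = 0.727664.

0.728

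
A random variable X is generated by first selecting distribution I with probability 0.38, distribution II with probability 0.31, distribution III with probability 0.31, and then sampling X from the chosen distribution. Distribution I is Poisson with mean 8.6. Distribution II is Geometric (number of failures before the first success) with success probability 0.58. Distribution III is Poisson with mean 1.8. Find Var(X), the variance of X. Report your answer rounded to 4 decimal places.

17.0784

Per component, I: μ=8.6, E[X²]=82.56; II: μ=0.724138, E[X²]=1.77289; III: μ=1.8, E[X²]=5.04.
E[X] = 0.38·8.6 + 0.31·0.724138 + 0.31·1.8 = 4.05048.
E[X²] = 0.38·82.56 + 0.31·1.77289 + 0.31·5.04 = 33.4848.
Var(X) = E[X²] − (E[X])² = 33.4848 − 16.4064 = 17.0784.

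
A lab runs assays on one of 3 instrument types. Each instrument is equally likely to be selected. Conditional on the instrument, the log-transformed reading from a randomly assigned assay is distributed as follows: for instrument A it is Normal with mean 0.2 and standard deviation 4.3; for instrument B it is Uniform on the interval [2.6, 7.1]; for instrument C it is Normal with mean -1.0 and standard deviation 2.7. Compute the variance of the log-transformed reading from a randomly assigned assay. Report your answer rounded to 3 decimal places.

Per component, A: μ=0.2, E[X²]=18.53; B: μ=4.85, E[X²]=25.21; C: μ=-1, E[X²]=8.29.
E[X] = 0.333333·0.2 + 0.333333·4.85 + 0.333333·-1 = 1.35.
E[X²] = 0.333333·18.53 + 0.333333·25.21 + 0.333333·8.29 = 17.3433.
Var(X) = E[X²] − (E[X])² = 17.3433 − 1.8225 = 15.5208.

15.521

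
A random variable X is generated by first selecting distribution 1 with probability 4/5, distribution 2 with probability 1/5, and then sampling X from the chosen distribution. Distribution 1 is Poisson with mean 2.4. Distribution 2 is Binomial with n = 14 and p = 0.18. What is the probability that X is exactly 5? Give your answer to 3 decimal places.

Conditional on each component, P(X = 5): 1: 0.0601961; 2: 0.0634091.
By total probability, P(X = 5) = 0.8·0.0601961 + 0.2·0.0634091 = 0.0608387.

0.061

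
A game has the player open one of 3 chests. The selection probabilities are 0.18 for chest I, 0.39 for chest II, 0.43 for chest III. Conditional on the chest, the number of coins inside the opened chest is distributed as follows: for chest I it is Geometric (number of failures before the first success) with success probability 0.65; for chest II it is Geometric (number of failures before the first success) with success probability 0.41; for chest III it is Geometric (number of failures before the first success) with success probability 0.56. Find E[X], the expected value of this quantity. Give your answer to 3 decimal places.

Component means — I: 0.538462; II: 1.43902; III: 0.785714.
E[X] = 0.18·0.538462 + 0.39·1.43902 + 0.43·0.785714 = 0.996.

0.996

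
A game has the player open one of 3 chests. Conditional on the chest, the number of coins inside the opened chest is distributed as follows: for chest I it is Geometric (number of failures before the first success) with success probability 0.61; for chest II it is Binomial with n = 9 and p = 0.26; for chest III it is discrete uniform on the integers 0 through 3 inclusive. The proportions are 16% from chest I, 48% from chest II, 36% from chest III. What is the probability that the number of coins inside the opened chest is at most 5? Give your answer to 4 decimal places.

0.9936

Conditional on each chest, P(X ≤ 5): I: 0.996481; II: 0.987757; III: 1.
By total probability, P(X ≤ 5) = 0.16·0.996481 + 0.48·0.987757 + 0.36·1 = 0.99356.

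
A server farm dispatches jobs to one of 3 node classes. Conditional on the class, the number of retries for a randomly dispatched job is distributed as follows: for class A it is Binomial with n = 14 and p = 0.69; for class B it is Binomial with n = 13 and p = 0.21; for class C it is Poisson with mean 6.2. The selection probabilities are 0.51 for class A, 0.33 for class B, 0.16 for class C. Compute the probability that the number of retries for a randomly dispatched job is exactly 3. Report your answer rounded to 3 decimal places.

0.096

Conditional on each class, P(X = 3): A: 0.000303828; B: 0.250781; C: 0.0806117.
By total probability, P(X = 3) = 0.51·0.000303828 + 0.33·0.250781 + 0.16·0.0806117 = 0.0958106.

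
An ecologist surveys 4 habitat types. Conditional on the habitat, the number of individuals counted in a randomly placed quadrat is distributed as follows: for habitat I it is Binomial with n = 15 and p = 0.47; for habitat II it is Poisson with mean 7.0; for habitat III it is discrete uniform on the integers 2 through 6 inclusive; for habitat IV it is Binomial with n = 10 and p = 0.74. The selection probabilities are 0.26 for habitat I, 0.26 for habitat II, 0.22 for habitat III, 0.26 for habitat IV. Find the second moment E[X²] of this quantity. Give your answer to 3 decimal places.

47.152

For each component E[X²] = Var + (mean)², giving I: 53.439; II: 56; III: 18; IV: 56.684.
Overall E[X²] = 0.26·53.439 + 0.26·56 + 0.22·18 + 0.26·56.684 = 47.152.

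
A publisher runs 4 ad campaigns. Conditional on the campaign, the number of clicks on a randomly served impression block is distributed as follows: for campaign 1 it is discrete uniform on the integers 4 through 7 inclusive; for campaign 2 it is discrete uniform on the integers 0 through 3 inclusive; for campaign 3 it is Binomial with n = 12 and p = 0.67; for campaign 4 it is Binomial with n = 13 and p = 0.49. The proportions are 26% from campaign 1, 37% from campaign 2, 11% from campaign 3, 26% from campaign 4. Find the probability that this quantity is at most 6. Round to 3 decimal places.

0.721

Conditional on each campaign, P(X ≤ 6): 1: 0.75; 2: 1; 3: 0.171113; 4: 0.529303.
By total probability, P(X ≤ 6) = 0.26·0.75 + 0.37·1 + 0.11·0.171113 + 0.26·0.529303 = 0.721441.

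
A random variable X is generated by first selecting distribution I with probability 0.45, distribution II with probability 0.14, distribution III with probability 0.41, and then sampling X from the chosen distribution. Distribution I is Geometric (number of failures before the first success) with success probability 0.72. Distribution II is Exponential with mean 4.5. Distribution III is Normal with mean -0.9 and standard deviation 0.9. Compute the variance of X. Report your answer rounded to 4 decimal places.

6.4552

Per component, I: μ=0.388889, E[X²]=0.691358; II: μ=4.5, E[X²]=40.5; III: μ=-0.9, E[X²]=1.62.
E[X] = 0.45·0.388889 + 0.14·4.5 + 0.41·-0.9 = 0.436.
E[X²] = 0.45·0.691358 + 0.14·40.5 + 0.41·1.62 = 6.64531.
Var(X) = E[X²] − (E[X])² = 6.64531 − 0.190096 = 6.45522.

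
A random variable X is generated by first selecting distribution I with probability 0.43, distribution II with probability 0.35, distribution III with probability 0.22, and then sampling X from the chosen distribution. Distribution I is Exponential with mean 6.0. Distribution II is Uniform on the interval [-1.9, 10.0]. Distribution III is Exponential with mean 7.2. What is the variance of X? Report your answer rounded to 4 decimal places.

32.4876

Per component, I: μ=6, E[X²]=72; II: μ=4.05, E[X²]=28.2033; III: μ=7.2, E[X²]=103.68.
E[X] = 0.43·6 + 0.35·4.05 + 0.22·7.2 = 5.5815.
E[X²] = 0.43·72 + 0.35·28.2033 + 0.22·103.68 = 63.6408.
Var(X) = E[X²] − (E[X])² = 63.6408 − 31.1531 = 32.4876.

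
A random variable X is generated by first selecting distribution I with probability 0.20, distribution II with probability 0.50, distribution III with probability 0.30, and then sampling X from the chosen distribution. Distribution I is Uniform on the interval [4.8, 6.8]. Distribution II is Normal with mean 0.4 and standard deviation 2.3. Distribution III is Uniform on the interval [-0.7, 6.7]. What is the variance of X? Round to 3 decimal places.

Per component, I: μ=5.8, E[X²]=33.9733; II: μ=0.4, E[X²]=5.45; III: μ=3, E[X²]=13.5633.
E[X] = 0.2·5.8 + 0.5·0.4 + 0.3·3 = 2.26.
E[X²] = 0.2·33.9733 + 0.5·5.45 + 0.3·13.5633 = 13.5887.
Var(X) = E[X²] − (E[X])² = 13.5887 − 5.1076 = 8.48107.

8.481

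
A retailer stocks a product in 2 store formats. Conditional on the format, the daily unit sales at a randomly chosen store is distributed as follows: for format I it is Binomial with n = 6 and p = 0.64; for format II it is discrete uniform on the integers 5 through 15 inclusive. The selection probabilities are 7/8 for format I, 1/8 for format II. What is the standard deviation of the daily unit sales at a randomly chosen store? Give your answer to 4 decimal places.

Per component, I: μ=3.84, E[X²]=16.128; II: μ=10, E[X²]=110.
E[X] = 0.875·3.84 + 0.125·10 = 4.61.
E[X²] = 0.875·16.128 + 0.125·110 = 27.862.
Var(X) = E[X²] − (E[X])² = 27.862 − 21.2521 = 6.6099.
SD(X) = √6.6099 = 2.57097.

2.5710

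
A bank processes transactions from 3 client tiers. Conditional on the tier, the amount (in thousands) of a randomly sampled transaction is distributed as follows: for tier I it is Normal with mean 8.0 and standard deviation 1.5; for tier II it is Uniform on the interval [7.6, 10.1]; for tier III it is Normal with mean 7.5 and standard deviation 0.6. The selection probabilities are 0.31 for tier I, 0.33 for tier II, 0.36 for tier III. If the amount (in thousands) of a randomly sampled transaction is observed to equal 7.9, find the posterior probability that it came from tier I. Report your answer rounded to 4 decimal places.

0.2027

Likelihoods f(7.9 | ·): I: 0.265371; II: 0.4; III: 0.532413.
Posterior ∝ prior × likelihood. Numerator for I: 0.31·0.265371 = 0.0822651.
Normalizing constant: 0.31·0.265371 + 0.33·0.4 + 0.36·0.532413 = 0.405934.
P(I | observation) = 0.0822651 / 0.405934 = 0.202656.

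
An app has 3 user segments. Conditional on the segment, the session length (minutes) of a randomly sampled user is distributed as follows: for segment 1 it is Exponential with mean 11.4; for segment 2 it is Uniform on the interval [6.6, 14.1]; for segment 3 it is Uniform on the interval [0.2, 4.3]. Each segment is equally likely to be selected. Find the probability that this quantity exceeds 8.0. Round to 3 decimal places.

0.436

Conditional on each segment, P(X > 8.0): 1: 0.495715; 2: 0.813333; 3: 0.
By total probability, P(X > 8.0) = 0.333333·0.495715 + 0.333333·0.813333 + 0.333333·0 = 0.436349.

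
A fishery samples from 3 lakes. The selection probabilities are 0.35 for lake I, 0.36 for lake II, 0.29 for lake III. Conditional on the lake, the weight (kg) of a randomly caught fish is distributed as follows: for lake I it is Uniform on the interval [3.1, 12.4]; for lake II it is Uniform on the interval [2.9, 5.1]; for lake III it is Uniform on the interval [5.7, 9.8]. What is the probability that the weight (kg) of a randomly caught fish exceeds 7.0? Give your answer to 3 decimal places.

Conditional on each lake, P(X > 7.0): I: 0.580645; II: 0; III: 0.682927.
By total probability, P(X > 7.0) = 0.35·0.580645 + 0.36·0 + 0.29·0.682927 = 0.401275.

0.401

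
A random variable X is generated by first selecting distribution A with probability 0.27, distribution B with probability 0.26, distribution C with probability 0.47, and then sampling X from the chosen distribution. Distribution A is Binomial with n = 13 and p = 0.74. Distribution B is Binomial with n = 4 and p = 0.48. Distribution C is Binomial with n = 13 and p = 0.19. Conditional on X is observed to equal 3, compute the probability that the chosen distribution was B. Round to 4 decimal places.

Likelihoods P(X=3 | ·): A: 0.000163604; B: 0.230031; C: 0.238494.
Posterior ∝ prior × likelihood. Numerator for B: 0.26·0.230031 = 0.0598082.
Normalizing constant: 0.27·0.000163604 + 0.26·0.230031 + 0.47·0.238494 = 0.171944.
P(B | observation) = 0.0598082 / 0.171944 = 0.347834.

0.3478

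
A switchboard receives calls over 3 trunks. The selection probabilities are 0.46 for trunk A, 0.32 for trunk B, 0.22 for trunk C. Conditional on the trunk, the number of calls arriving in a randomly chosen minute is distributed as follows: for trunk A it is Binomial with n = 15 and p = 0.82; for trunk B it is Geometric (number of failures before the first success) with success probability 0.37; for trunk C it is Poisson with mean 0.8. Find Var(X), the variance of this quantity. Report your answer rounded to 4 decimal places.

32.6391

Per component, A: μ=12.3, E[X²]=153.504; B: μ=1.7027, E[X²]=7.5011; C: μ=0.8, E[X²]=1.44.
E[X] = 0.46·12.3 + 0.32·1.7027 + 0.22·0.8 = 6.37886.
E[X²] = 0.46·153.504 + 0.32·7.5011 + 0.22·1.44 = 73.329.
Var(X) = E[X²] − (E[X])² = 73.329 − 40.6899 = 32.6391.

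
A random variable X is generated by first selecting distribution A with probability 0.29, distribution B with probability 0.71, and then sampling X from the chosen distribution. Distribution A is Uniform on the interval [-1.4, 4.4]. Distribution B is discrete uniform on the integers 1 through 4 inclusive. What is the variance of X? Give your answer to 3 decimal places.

Per component, A: μ=1.5, E[X²]=5.05333; B: μ=2.5, E[X²]=7.5.
E[X] = 0.29·1.5 + 0.71·2.5 = 2.21.
E[X²] = 0.29·5.05333 + 0.71·7.5 = 6.79047.
Var(X) = E[X²] − (E[X])² = 6.79047 − 4.8841 = 1.90637.

1.906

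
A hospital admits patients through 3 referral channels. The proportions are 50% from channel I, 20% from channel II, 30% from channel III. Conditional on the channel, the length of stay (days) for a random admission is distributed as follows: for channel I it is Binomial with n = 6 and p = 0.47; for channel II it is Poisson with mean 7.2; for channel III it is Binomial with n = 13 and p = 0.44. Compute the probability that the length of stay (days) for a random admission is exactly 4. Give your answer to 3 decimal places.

Conditional on each channel, P(X = 4): I: 0.205605; II: 0.0835985; III: 0.145147.
By total probability, P(X = 4) = 0.5·0.205605 + 0.2·0.0835985 + 0.3·0.145147 = 0.163067.

0.163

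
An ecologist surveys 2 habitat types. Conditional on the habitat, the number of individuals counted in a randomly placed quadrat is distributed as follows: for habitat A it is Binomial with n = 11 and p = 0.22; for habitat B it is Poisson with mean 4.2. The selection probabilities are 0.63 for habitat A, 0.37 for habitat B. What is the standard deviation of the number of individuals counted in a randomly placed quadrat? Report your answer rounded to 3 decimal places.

1.866

Per component, A: μ=2.42, E[X²]=7.744; B: μ=4.2, E[X²]=21.84.
E[X] = 0.63·2.42 + 0.37·4.2 = 3.0786.
E[X²] = 0.63·7.744 + 0.37·21.84 = 12.9595.
Var(X) = E[X²] − (E[X])² = 12.9595 − 9.47778 = 3.48174.
SD(X) = √3.48174 = 1.86594.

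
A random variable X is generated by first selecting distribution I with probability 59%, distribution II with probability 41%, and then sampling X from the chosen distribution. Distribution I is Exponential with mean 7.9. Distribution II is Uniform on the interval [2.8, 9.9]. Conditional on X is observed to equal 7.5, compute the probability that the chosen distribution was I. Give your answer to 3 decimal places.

0.334

Likelihoods f(7.5 | ·): I: 0.0489856; II: 0.140845.
Posterior ∝ prior × likelihood. Numerator for I: 0.59·0.0489856 = 0.0289015.
Normalizing constant: 0.59·0.0489856 + 0.41·0.140845 = 0.086648.
P(I | observation) = 0.0289015 / 0.086648 = 0.333551.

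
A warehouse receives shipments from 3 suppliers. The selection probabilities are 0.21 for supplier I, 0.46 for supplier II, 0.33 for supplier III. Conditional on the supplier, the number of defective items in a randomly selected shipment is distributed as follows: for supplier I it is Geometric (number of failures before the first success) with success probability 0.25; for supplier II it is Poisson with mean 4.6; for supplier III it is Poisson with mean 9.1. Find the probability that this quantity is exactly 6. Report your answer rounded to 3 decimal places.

0.099

Conditional on each supplier, P(X = 6): I: 0.0444946; II: 0.13227; III: 0.0880716.
By total probability, P(X = 6) = 0.21·0.0444946 + 0.46·0.13227 + 0.33·0.0880716 = 0.0992515.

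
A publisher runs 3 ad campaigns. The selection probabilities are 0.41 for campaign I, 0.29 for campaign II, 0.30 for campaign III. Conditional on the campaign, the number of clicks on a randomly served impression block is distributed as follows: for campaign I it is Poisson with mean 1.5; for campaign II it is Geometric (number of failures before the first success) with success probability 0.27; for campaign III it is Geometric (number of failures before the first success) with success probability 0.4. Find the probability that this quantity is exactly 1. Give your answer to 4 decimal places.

0.2664

Conditional on each campaign, P(X = 1): I: 0.334695; II: 0.1971; III: 0.24.
By total probability, P(X = 1) = 0.41·0.334695 + 0.29·0.1971 + 0.3·0.24 = 0.266384.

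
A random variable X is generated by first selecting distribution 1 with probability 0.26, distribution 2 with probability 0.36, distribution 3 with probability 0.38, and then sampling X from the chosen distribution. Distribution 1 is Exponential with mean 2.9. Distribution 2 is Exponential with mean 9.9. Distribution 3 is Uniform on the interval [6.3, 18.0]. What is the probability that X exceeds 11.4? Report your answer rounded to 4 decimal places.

0.3333

Conditional on each component, P(X > 11.4): 1: 0.0196234; 2: 0.316157; 3: 0.564103.
By total probability, P(X > 11.4) = 0.26·0.0196234 + 0.36·0.316157 + 0.38·0.564103 = 0.333278.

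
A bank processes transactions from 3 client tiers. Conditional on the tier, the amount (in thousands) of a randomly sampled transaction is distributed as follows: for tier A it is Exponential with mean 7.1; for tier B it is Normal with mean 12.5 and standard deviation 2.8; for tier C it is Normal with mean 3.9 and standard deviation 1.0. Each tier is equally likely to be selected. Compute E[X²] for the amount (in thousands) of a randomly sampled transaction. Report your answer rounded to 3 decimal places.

For each component E[X²] = Var + (mean)², giving A: 100.82; B: 164.09; C: 16.21.
Overall E[X²] = 0.333333·100.82 + 0.333333·164.09 + 0.333333·16.21 = 93.7067.

93.707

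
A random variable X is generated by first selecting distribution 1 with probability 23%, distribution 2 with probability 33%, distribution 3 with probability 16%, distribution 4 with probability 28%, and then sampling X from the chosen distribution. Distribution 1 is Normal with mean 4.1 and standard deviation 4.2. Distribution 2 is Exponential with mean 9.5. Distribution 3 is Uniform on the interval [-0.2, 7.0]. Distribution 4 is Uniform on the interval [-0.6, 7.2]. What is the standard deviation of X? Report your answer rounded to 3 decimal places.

6.614

Per component, 1: μ=4.1, E[X²]=34.45; 2: μ=9.5, E[X²]=180.5; 3: μ=3.4, E[X²]=15.88; 4: μ=3.3, E[X²]=15.96.
E[X] = 0.23·4.1 + 0.33·9.5 + 0.16·3.4 + 0.28·3.3 = 5.546.
E[X²] = 0.23·34.45 + 0.33·180.5 + 0.16·15.88 + 0.28·15.96 = 74.4981.
Var(X) = E[X²] − (E[X])² = 74.4981 − 30.7581 = 43.74.
SD(X) = √43.74 = 6.61362.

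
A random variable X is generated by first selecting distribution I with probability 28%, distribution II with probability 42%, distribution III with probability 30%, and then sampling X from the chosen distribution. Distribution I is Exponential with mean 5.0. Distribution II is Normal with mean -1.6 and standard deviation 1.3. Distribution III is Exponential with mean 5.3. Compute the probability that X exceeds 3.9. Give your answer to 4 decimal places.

Conditional on each component, P(X > 3.9): I: 0.458406; II: 1.16447e-05; III: 0.479099.
By total probability, P(X > 3.9) = 0.28·0.458406 + 0.42·1.16447e-05 + 0.3·0.479099 = 0.272088.

0.2721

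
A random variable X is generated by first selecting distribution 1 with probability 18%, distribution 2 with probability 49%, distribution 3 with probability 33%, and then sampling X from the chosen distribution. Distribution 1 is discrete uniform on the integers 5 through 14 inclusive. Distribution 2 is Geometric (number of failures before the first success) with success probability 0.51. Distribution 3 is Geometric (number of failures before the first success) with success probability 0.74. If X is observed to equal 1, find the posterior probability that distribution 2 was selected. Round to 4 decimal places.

Likelihoods P(X=1 | ·): 1: 0; 2: 0.2499; 3: 0.1924.
Posterior ∝ prior × likelihood. Numerator for 2: 0.49·0.2499 = 0.122451.
Normalizing constant: 0.18·0 + 0.49·0.2499 + 0.33·0.1924 = 0.185943.
P(2 | observation) = 0.122451 / 0.185943 = 0.658541.

0.6585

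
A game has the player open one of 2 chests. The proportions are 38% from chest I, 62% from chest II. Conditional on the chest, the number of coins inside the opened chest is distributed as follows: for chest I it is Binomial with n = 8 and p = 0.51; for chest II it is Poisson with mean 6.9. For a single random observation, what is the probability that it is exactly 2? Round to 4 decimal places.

0.0532

Conditional on each chest, P(X = 2): I: 0.100803; II: 0.0239903.
By total probability, P(X = 2) = 0.38·0.100803 + 0.62·0.0239903 = 0.0531793.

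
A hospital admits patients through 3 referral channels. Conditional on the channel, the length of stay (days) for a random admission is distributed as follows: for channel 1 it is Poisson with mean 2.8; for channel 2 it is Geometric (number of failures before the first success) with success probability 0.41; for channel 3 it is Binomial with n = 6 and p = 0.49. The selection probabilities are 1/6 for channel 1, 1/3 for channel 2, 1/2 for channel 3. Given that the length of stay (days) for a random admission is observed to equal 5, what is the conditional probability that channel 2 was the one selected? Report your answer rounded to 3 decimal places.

0.145

Likelihoods P(X=5 | ·): 1: 0.0872136; 2: 0.0293119; 3: 0.0864374.
Posterior ∝ prior × likelihood. Numerator for 2: 0.333333·0.0293119 = 0.00977063.
Normalizing constant: 0.166667·0.0872136 + 0.333333·0.0293119 + 0.5·0.0864374 = 0.067525.
P(2 | observation) = 0.00977063 / 0.067525 = 0.144697.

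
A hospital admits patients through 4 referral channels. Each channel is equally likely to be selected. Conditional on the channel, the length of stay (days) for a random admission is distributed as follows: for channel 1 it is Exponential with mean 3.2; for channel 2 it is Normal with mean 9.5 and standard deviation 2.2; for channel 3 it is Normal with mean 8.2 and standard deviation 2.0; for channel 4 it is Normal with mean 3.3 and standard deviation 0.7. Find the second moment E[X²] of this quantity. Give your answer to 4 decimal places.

49.5475

For each component E[X²] = Var + (mean)², giving 1: 20.48; 2: 95.09; 3: 71.24; 4: 11.38.
Overall E[X²] = 0.25·20.48 + 0.25·95.09 + 0.25·71.24 + 0.25·11.38 = 49.5475.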